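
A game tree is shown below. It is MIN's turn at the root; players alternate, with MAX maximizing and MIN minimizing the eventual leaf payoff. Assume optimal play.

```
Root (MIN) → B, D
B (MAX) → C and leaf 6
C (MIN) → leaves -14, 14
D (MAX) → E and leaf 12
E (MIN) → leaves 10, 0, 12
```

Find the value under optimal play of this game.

6

C (MIN): min(-14, 14) = -14
B (MAX): max(-14, 6) = 6
E (MIN): min(10, 0, 12) = 0
D (MAX): max(0, 12) = 12
Root (MIN): min(6, 12) = 6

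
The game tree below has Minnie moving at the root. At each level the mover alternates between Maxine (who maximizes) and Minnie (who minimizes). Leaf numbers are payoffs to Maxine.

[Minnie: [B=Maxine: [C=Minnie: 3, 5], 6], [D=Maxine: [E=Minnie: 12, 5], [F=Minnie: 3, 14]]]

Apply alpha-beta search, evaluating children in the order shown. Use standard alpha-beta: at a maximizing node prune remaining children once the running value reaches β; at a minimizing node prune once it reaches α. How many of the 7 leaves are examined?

6

C [α=-∞,β=+∞]: v=3
B [α=-∞,β=+∞]: v=6
E [α=-∞,β=6]: v=5
F [α=5,β=6]: v=3 after child 1 ≤ α → α-cutoff, skip 1
D [α=-∞,β=6]: v=5
Root [α=-∞,β=+∞]: v=5
Leaves evaluated: 6 of 7.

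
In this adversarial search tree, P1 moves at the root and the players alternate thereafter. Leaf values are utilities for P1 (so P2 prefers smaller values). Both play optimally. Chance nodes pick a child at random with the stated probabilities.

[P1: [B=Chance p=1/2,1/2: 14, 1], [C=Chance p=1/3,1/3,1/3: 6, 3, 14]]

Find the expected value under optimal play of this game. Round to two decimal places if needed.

B (Chance): 1/2·14 + 1/2·1 = 7.5
C (Chance): 1/3·6 + 1/3·3 + 1/3·14 = 7.67
Root (P1): max(7.5, 7.67) = 7.67

7.67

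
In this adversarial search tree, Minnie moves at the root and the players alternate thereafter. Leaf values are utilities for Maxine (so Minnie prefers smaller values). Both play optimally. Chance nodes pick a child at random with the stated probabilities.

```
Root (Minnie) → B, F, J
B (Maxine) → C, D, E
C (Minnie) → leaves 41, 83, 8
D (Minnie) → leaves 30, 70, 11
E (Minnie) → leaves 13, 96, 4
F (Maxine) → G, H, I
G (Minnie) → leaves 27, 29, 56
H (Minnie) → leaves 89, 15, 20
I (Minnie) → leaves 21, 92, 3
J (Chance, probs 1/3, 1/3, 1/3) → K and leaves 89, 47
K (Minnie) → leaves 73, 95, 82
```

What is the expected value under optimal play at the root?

C (Minnie): min(41, 83, 8) = 8
D (Minnie): min(30, 70, 11) = 11
E (Minnie): min(13, 96, 4) = 4
B (Maxine): max(8, 11, 4) = 11
G (Minnie): min(27, 29, 56) = 27
H (Minnie): min(89, 15, 20) = 15
I (Minnie): min(21, 92, 3) = 3
F (Maxine): max(27, 15, 3) = 27
K (Minnie): min(73, 95, 82) = 73
J (Chance): 1/3·73 + 1/3·89 + 1/3·47 = 69.67
Root (Minnie): min(11, 27, 69.67) = 11

11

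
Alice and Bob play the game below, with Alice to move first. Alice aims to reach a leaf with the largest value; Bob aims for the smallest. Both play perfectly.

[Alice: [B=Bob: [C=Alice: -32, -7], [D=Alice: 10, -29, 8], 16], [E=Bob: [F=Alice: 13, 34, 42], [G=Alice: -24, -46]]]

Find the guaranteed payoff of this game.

-7

C (Alice): max(-32, -7) = -7
D (Alice): max(10, -29, 8) = 10
B (Bob): min(-7, 10, 16) = -7
F (Alice): max(13, 34, 42) = 42
G (Alice): max(-24, -46) = -24
E (Bob): min(42, -24) = -24
Root (Alice): max(-7, -24) = -7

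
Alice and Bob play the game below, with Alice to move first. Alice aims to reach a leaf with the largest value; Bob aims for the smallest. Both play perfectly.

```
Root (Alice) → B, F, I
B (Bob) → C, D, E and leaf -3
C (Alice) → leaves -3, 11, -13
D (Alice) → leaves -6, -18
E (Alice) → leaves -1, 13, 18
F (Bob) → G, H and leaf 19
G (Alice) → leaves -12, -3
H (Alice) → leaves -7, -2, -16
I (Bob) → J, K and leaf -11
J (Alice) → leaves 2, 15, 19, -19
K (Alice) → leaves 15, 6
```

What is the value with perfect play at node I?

J: max(2, 15, 19, -19) = 19
K: max(15, 6) = 15
I: min(19, 15, -11) = -11

-11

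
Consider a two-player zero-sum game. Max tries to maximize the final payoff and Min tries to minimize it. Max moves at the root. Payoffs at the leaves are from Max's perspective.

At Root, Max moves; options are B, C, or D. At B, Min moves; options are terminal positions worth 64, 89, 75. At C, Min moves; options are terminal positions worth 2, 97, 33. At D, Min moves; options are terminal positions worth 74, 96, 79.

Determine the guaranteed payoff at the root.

74

B (Min): min(64, 89, 75) = 64
C (Min): min(2, 97, 33) = 2
D (Min): min(74, 96, 79) = 74
Root (Max): max(64, 2, 74) = 74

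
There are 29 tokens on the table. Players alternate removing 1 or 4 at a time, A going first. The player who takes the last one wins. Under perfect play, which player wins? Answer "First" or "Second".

W/L table (W = player to move can force a win):
i:   0  1  2  3  4  5  6  7  8  9 10 11 12 13 14 15 16 17 18 19 20 21 22 23 24 25 26 27 28 29
     L  W  L  W  W  L  W  L  W  W  L  W  L  W  W  L  W  L  W  W  L  W  L  W  W  L  W  L  W  W
Position 29 is W, so the first player wins.

First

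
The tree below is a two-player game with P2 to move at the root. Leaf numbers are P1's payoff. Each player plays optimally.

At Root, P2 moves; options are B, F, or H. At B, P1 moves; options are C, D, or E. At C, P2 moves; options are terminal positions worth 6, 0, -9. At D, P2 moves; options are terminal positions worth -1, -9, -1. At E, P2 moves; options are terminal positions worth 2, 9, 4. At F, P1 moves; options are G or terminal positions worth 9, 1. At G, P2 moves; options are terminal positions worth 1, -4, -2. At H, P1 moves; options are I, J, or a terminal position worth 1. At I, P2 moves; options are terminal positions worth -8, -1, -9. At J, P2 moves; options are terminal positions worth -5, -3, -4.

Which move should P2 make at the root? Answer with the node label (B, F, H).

H

C (P2): min(6, 0, -9) = -9
D (P2): min(-1, -9, -1) = -9
E (P2): min(2, 9, 4) = 2
B (P1): max(-9, -9, 2) = 2
G (P2): min(1, -4, -2) = -4
F (P1): max(-4, 9, 1) = 9
I (P2): min(-8, -1, -9) = -9
J (P2): min(-5, -3, -4) = -5
H (P1): max(-9, -5, 1) = 1
Root (P2): min(2, 9, 1) = 1
P2 picks the child with the lowest value: H (value 1).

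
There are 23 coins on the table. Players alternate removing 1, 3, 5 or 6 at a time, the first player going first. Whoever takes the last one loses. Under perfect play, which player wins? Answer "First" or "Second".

Second

Positions where the player to move wins (W) vs loses (L):
i:   0  1  2  3  4  5  6  7  8  9 10 11 12 13 14 15 16 17 18 19 20 21 22 23
     W  L  W  L  W  L  W  W  W  W  W  W  L  W  L  W  L  W  W  W  W  W  W  L
Position 23 is L, so the second player wins.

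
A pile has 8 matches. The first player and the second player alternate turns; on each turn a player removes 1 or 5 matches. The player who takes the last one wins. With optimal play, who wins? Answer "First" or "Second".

Compute winning (W) and losing (L) positions by backward induction:
i:   0  1  2  3  4  5  6  7  8
     L  W  L  W  L  W  L  W  L
Position 8 is L, so the second player wins.

Second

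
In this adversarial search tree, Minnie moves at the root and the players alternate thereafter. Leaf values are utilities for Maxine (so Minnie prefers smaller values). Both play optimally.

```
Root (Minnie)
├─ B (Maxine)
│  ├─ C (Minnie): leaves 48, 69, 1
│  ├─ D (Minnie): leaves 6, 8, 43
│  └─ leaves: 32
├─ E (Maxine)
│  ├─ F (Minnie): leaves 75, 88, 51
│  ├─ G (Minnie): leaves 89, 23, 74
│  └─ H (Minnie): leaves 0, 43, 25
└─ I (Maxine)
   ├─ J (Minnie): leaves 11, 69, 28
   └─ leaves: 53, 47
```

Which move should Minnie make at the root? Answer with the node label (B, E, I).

B

C (Minnie): min(48, 69, 1) = 1
D (Minnie): min(6, 8, 43) = 6
B (Maxine): max(1, 6, 32) = 32
F (Minnie): min(75, 88, 51) = 51
G (Minnie): min(89, 23, 74) = 23
H (Minnie): min(0, 43, 25) = 0
E (Maxine): max(51, 23, 0) = 51
J (Minnie): min(11, 69, 28) = 11
I (Maxine): max(11, 53, 47) = 53
Root (Minnie): min(32, 51, 53) = 32
Minnie picks the child with the lowest value: B (value 32).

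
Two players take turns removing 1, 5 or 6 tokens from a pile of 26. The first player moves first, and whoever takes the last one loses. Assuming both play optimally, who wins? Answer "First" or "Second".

Mark each pile size as W (mover wins) or L (mover loses):
i:   0  1  2  3  4  5  6  7  8  9 10 11 12 13 14 15 16 17 18 19 20 21 22 23 24 25 26
     W  L  W  L  W  L  W  W  W  W  W  W  L  W  L  W  L  W  W  W  W  W  W  L  W  L  W
Position 26 is W, so the first player wins.

First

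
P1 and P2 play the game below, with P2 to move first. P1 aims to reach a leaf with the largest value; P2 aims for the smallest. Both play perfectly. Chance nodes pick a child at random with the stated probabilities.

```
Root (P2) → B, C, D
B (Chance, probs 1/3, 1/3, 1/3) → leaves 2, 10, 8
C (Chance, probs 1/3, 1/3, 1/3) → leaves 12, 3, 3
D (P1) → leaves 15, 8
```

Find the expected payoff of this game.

6

B (Chance): 1/3·2 + 1/3·10 + 1/3·8 = 6.67
C (Chance): 1/3·12 + 1/3·3 + 1/3·3 = 6
D (P1): max(15, 8) = 15
Root (P2): min(6.67, 6, 15) = 6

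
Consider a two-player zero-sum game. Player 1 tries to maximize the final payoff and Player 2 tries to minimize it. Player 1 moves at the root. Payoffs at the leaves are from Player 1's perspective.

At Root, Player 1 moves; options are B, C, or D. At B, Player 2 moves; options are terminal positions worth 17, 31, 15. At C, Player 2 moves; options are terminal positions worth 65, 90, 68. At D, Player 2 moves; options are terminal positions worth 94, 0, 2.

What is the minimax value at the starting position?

65

B (Player 2): min(17, 31, 15) = 15
C (Player 2): min(65, 90, 68) = 65
D (Player 2): min(94, 0, 2) = 0
Root (Player 1): max(15, 65, 0) = 65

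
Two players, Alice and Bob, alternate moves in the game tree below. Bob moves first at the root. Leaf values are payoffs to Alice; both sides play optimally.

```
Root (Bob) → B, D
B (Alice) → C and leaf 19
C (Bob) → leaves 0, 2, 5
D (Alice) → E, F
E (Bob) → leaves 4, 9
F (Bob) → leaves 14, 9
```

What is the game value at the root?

9

C (Bob): min(0, 2, 5) = 0
B (Alice): max(0, 19) = 19
E (Bob): min(4, 9) = 4
F (Bob): min(14, 9) = 9
D (Alice): max(4, 9) = 9
Root (Bob): min(19, 9) = 9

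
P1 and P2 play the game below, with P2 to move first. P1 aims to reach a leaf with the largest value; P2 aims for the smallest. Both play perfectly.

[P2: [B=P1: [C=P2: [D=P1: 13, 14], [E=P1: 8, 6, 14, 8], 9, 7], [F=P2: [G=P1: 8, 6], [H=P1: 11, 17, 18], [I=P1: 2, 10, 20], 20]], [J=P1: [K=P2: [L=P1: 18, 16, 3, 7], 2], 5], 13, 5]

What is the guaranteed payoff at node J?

L: max(18, 16, 3, 7) = 18
K: min(18, 2) = 2
J: max(2, 5) = 5

5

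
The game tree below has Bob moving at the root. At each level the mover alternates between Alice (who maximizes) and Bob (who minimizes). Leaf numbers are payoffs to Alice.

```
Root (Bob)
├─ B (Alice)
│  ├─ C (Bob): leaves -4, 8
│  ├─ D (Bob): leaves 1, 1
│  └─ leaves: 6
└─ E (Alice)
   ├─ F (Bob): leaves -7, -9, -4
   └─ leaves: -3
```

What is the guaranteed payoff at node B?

C: min(-4, 8) = -4
D: min(1, 1) = 1
B: max(-4, 1, 6) = 6

6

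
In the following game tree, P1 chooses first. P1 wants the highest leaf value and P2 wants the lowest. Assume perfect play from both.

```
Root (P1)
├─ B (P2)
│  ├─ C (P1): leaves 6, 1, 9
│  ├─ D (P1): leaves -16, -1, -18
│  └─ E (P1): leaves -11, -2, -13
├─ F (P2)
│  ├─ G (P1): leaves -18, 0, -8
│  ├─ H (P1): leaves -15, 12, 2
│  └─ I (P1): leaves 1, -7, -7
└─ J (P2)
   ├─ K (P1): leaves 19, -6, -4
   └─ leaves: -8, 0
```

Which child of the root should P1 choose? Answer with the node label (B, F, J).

C (P1): max(6, 1, 9) = 9
D (P1): max(-16, -1, -18) = -1
E (P1): max(-11, -2, -13) = -2
B (P2): min(9, -1, -2) = -2
G (P1): max(-18, 0, -8) = 0
H (P1): max(-15, 12, 2) = 12
I (P1): max(1, -7, -7) = 1
F (P2): min(0, 12, 1) = 0
K (P1): max(19, -6, -4) = 19
J (P2): min(19, -8, 0) = -8
Root (P1): max(-2, 0, -8) = 0
P1 picks the child with the highest value: F (value 0).

F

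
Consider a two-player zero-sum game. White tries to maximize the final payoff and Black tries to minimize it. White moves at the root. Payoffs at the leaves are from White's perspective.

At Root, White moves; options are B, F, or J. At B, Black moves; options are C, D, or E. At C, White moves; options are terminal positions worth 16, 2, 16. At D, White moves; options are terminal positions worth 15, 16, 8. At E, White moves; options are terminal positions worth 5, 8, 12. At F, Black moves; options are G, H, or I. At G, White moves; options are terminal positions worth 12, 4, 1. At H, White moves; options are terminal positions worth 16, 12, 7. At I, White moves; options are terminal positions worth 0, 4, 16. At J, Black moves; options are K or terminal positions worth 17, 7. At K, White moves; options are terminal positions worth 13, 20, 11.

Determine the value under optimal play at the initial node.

C (White): max(16, 2, 16) = 16
D (White): max(15, 16, 8) = 16
E (White): max(5, 8, 12) = 12
B (Black): min(16, 16, 12) = 12
G (White): max(12, 4, 1) = 12
H (White): max(16, 12, 7) = 16
I (White): max(0, 4, 16) = 16
F (Black): min(12, 16, 16) = 12
K (White): max(13, 20, 11) = 20
J (Black): min(20, 17, 7) = 7
Root (White): max(12, 12, 7) = 12

12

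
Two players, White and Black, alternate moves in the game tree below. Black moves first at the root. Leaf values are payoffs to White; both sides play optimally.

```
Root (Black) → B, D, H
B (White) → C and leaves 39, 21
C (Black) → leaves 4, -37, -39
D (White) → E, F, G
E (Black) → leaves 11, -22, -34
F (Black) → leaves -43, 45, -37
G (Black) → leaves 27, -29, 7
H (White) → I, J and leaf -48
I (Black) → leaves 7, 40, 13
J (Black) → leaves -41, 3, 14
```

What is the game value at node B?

C: min(4, -37, -39) = -39
B: max(-39, 39, 21) = 39

39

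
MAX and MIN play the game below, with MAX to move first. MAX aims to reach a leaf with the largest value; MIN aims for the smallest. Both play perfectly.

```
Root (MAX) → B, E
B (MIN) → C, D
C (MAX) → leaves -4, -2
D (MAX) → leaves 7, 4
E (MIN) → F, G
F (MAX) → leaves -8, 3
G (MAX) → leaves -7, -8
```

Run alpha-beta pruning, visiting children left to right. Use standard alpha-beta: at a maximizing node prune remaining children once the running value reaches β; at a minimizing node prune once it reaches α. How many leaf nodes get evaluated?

7

C [α=-∞,β=+∞]: v=-2
D [α=-∞,β=-2]: v=7 after child 1 ≥ β → β-cutoff, skip 1
B [α=-∞,β=+∞]: v=-2
F [α=-2,β=+∞]: v=3
G [α=-2,β=3]: v=-7
E [α=-2,β=+∞]: v=-7
Root [α=-∞,β=+∞]: v=-2
Leaves evaluated: 7 of 8.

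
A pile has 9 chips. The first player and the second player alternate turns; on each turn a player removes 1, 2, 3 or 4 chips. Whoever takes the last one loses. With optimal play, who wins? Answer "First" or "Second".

Compute winning (W) and losing (L) positions by backward induction:
i:   0  1  2  3  4  5  6  7  8  9
     W  L  W  W  W  W  L  W  W  W
Position 9 is W, so the first player wins.

First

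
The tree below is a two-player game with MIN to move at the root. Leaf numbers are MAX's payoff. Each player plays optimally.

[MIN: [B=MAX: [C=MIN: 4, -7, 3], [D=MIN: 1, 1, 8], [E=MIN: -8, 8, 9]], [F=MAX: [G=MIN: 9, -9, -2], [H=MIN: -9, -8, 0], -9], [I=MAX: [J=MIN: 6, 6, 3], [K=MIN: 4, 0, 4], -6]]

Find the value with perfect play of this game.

-9

C (MIN): min(4, -7, 3) = -7
D (MIN): min(1, 1, 8) = 1
E (MIN): min(-8, 8, 9) = -8
B (MAX): max(-7, 1, -8) = 1
G (MIN): min(9, -9, -2) = -9
H (MIN): min(-9, -8, 0) = -9
F (MAX): max(-9, -9, -9) = -9
J (MIN): min(6, 6, 3) = 3
K (MIN): min(4, 0, 4) = 0
I (MAX): max(3, 0, -6) = 3
Root (MIN): min(1, -9, 3) = -9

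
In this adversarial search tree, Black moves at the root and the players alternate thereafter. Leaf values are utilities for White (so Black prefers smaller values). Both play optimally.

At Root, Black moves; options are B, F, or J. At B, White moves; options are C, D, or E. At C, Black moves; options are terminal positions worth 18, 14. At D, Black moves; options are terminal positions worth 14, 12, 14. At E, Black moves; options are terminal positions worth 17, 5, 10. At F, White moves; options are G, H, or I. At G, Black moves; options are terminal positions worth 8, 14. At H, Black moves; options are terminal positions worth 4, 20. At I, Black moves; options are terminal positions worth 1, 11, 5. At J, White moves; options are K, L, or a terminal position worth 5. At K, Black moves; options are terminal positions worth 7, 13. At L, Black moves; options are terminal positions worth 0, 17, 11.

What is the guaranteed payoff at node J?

K: min(7, 13) = 7
L: min(0, 17, 11) = 0
J: max(7, 0, 5) = 7

7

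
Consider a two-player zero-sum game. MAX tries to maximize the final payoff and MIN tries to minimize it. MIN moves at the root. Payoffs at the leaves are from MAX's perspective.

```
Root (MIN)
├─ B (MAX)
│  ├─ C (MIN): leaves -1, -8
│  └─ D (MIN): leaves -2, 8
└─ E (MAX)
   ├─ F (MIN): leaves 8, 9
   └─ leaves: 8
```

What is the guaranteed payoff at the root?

C (MIN): min(-1, -8) = -8
D (MIN): min(-2, 8) = -2
B (MAX): max(-8, -2) = -2
F (MIN): min(8, 9) = 8
E (MAX): max(8, 8) = 8
Root (MIN): min(-2, 8) = -2

-2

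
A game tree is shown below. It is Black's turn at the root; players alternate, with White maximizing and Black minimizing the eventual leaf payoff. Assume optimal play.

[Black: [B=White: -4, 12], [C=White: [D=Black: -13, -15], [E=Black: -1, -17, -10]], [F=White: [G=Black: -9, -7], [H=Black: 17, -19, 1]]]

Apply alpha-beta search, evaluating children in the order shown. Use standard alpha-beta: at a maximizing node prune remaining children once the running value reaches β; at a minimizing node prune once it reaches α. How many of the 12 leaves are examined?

8

B [α=-∞,β=+∞]: v=12
D [α=-∞,β=12]: v=-15
E [α=-15,β=12]: v=-17 after child 2 ≤ α → α-cutoff, skip 1
C [α=-∞,β=12]: v=-15
G [α=-∞,β=-15]: v=-9
F [α=-∞,β=-15]: v=-9 after child 1 ≥ β → β-cutoff, skip 1
Root [α=-∞,β=+∞]: v=-15
Leaves evaluated: 8 of 12.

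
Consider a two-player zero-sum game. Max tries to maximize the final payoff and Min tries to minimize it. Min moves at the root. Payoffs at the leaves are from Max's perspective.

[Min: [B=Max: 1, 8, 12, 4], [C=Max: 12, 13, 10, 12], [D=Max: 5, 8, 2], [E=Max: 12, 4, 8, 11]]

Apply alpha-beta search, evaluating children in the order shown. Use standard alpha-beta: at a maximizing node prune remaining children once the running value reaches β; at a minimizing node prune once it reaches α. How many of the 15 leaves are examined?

B [α=-∞,β=+∞]: v=12
C [α=-∞,β=12]: v=12 after child 1 ≥ β → β-cutoff, skip 3
D [α=-∞,β=12]: v=8
E [α=-∞,β=8]: v=12 after child 1 ≥ β → β-cutoff, skip 3
Root [α=-∞,β=+∞]: v=8
Leaves evaluated: 9 of 15.

9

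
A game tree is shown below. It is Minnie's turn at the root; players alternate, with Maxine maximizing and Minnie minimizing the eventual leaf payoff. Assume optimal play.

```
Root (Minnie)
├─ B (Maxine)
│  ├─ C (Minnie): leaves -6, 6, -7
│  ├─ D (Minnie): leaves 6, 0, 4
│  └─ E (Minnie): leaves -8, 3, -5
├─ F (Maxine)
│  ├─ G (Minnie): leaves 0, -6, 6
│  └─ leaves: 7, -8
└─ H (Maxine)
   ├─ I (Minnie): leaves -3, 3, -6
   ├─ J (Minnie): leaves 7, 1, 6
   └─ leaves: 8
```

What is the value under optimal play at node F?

7

G: min(0, -6, 6) = -6
F: max(-6, 7, -8) = 7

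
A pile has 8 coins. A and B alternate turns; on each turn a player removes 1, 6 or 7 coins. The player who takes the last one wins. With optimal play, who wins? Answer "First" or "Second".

First

i:   0  1  2  3  4  5  6  7  8
     L  W  L  W  L  W  W  W  W
Position 8 is W, so the first player wins.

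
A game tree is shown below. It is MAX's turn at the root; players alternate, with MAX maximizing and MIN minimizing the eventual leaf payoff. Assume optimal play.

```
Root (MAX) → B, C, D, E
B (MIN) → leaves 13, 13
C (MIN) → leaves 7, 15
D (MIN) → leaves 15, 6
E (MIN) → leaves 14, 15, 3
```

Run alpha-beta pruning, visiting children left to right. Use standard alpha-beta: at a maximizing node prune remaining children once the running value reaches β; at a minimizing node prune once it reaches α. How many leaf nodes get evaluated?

8

B [α=-∞,β=+∞]: v=13
C [α=13,β=+∞]: v=7 after child 1 ≤ α → α-cutoff, skip 1
D [α=13,β=+∞]: v=6
E [α=13,β=+∞]: v=3
Root [α=-∞,β=+∞]: v=13
Leaves evaluated: 8 of 9.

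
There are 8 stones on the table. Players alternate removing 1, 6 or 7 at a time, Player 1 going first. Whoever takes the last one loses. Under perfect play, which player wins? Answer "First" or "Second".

i:   0  1  2  3  4  5  6  7  8
     W  L  W  L  W  L  W  W  W
Position 8 is W, so the first player wins.

First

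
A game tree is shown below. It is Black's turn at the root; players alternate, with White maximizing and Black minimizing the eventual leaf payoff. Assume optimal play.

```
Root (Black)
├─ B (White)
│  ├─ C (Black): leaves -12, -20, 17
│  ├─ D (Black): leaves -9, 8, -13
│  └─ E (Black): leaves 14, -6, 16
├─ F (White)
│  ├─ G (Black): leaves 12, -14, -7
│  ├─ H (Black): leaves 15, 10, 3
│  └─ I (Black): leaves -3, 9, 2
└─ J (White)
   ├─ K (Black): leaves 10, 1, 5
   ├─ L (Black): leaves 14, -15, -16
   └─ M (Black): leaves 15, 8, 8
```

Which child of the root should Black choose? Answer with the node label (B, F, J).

C (Black): min(-12, -20, 17) = -20
D (Black): min(-9, 8, -13) = -13
E (Black): min(14, -6, 16) = -6
B (White): max(-20, -13, -6) = -6
G (Black): min(12, -14, -7) = -14
H (Black): min(15, 10, 3) = 3
I (Black): min(-3, 9, 2) = -3
F (White): max(-14, 3, -3) = 3
K (Black): min(10, 1, 5) = 1
L (Black): min(14, -15, -16) = -16
M (Black): min(15, 8, 8) = 8
J (White): max(1, -16, 8) = 8
Root (Black): min(-6, 3, 8) = -6
Black picks the child with the lowest value: B (value -6).

B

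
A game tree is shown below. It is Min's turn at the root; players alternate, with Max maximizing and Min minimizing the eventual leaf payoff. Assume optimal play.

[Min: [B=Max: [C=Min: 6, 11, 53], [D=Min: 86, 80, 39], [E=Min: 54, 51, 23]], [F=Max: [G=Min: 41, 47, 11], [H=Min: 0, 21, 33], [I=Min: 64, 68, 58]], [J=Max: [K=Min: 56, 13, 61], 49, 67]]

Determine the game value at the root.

C (Min): min(6, 11, 53) = 6
D (Min): min(86, 80, 39) = 39
E (Min): min(54, 51, 23) = 23
B (Max): max(6, 39, 23) = 39
G (Min): min(41, 47, 11) = 11
H (Min): min(0, 21, 33) = 0
I (Min): min(64, 68, 58) = 58
F (Max): max(11, 0, 58) = 58
K (Min): min(56, 13, 61) = 13
J (Max): max(13, 49, 67) = 67
Root (Min): min(39, 58, 67) = 39

39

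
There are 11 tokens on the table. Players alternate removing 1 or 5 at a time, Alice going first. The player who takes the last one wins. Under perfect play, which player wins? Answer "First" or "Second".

First

Positions where the player to move wins (W) vs loses (L):
i:   0  1  2  3  4  5  6  7  8  9 10 11
     L  W  L  W  L  W  L  W  L  W  L  W
Position 11 is W, so the first player wins.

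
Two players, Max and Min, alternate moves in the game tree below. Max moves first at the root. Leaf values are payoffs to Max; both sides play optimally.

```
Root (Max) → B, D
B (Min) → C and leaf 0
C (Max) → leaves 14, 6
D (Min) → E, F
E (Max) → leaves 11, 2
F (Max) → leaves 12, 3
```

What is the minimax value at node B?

C: max(14, 6) = 14
B: min(14, 0) = 0

0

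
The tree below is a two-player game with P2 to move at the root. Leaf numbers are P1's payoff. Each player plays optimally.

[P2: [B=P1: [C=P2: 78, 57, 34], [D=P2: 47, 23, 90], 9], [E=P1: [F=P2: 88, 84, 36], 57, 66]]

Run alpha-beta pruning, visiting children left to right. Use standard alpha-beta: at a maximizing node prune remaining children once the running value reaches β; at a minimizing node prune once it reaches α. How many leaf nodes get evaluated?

9

C [α=-∞,β=+∞]: v=34
D [α=34,β=+∞]: v=23 after child 2 ≤ α → α-cutoff, skip 1
B [α=-∞,β=+∞]: v=34
F [α=-∞,β=34]: v=36
E [α=-∞,β=34]: v=36 after child 1 ≥ β → β-cutoff, skip 2
Root [α=-∞,β=+∞]: v=34
Leaves evaluated: 9 of 12.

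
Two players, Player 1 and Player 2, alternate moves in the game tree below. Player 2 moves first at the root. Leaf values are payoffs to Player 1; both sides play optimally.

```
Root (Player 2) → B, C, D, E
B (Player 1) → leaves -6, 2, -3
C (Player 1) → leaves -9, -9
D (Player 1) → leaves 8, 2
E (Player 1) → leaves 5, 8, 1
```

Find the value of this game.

B (Player 1): max(-6, 2, -3) = 2
C (Player 1): max(-9, -9) = -9
D (Player 1): max(8, 2) = 8
E (Player 1): max(5, 8, 1) = 8
Root (Player 2): min(2, -9, 8, 8) = -9

-9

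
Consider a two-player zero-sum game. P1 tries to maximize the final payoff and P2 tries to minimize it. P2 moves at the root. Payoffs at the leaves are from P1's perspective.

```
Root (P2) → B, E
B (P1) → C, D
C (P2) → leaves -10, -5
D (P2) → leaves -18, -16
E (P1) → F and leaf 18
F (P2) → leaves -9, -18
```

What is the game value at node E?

F: min(-9, -18) = -18
E: max(-18, 18) = 18

18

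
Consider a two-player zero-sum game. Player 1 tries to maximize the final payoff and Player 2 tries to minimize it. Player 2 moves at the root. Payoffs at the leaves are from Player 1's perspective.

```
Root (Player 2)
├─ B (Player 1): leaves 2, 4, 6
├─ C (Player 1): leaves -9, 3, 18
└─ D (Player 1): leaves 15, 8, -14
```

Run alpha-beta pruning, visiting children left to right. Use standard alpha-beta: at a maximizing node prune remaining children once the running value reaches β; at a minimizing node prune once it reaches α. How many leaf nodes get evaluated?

B [α=-∞,β=+∞]: v=6
C [α=-∞,β=6]: v=18
D [α=-∞,β=6]: v=15 after child 1 ≥ β → β-cutoff, skip 2
Root [α=-∞,β=+∞]: v=6
Leaves evaluated: 7 of 9.

7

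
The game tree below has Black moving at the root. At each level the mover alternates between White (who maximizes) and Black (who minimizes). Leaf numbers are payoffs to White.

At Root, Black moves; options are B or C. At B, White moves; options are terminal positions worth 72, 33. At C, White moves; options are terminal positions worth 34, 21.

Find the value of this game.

B (White): max(72, 33) = 72
C (White): max(34, 21) = 34
Root (Black): min(72, 34) = 34

34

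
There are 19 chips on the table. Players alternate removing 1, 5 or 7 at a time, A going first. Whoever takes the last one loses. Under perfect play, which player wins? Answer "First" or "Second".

Second

Mark each pile size as W (mover wins) or L (mover loses):
i:   0  1  2  3  4  5  6  7  8  9 10 11 12 13 14 15 16 17 18 19
     W  L  W  L  W  L  W  L  W  L  W  L  W  L  W  L  W  L  W  L
Position 19 is L, so the second player wins.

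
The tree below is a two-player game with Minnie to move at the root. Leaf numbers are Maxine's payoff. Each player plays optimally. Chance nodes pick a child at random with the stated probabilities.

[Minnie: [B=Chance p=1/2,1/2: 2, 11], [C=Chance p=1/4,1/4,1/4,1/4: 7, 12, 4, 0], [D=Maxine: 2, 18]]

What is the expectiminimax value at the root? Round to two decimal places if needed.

5.75

B (Chance): 1/2·2 + 1/2·11 = 6.5
C (Chance): 1/4·7 + 1/4·12 + 1/4·4 + 1/4·0 = 5.75
D (Maxine): max(2, 18) = 18
Root (Minnie): min(6.5, 5.75, 18) = 5.75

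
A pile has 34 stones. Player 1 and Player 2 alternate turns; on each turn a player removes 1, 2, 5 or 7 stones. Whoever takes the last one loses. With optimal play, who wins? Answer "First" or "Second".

Positions where the player to move wins (W) vs loses (L):
i:   0  1  2  3  4  5  6  7  8  9 10 11 12 13 14 15 16 17 18 19 20 21 22 23 24 25 26 27 28 29 30 31 32 33 34
     W  L  W  W  L  W  W  L  W  W  L  W  W  L  W  W  L  W  W  L  W  W  L  W  W  L  W  W  L  W  W  L  W  W  L
Position 34 is L, so the second player wins.

Second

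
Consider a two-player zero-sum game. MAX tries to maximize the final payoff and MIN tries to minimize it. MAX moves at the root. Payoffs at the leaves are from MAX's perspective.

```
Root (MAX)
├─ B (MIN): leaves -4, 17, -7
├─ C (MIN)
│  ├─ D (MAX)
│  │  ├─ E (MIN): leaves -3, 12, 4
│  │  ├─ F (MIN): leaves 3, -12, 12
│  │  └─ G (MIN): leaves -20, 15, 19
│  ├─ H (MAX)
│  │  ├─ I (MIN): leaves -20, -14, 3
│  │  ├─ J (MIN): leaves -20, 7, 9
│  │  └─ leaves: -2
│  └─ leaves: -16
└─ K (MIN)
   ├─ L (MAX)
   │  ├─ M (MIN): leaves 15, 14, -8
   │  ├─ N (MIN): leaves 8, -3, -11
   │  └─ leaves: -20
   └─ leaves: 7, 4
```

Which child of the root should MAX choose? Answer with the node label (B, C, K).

B (MIN): min(-4, 17, -7) = -7
E (MIN): min(-3, 12, 4) = -3
F (MIN): min(3, -12, 12) = -12
G (MIN): min(-20, 15, 19) = -20
D (MAX): max(-3, -12, -20) = -3
I (MIN): min(-20, -14, 3) = -20
J (MIN): min(-20, 7, 9) = -20
H (MAX): max(-20, -20, -2) = -2
C (MIN): min(-3, -2, -16) = -16
M (MIN): min(15, 14, -8) = -8
N (MIN): min(8, -3, -11) = -11
L (MAX): max(-8, -11, -20) = -8
K (MIN): min(-8, 7, 4) = -8
Root (MAX): max(-7, -16, -8) = -7
MAX picks the child with the highest value: B (value -7).

B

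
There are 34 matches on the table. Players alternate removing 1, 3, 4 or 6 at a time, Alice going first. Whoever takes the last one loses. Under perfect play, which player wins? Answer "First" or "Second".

Compute winning (W) and losing (L) positions by backward induction:
i:   0  1  2  3  4  5  6  7  8  9 10 11 12 13 14 15 16 17 18 19 20 21 22 23 24 25 26 27 28 29 30 31 32 33 34
     W  L  W  L  W  W  W  W  L  W  L  W  W  W  W  L  W  L  W  W  W  W  L  W  L  W  W  W  W  L  W  L  W  W  W
Position 34 is W, so the first player wins.

First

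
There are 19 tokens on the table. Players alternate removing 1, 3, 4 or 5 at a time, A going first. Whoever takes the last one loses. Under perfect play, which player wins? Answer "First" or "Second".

Second

Positions where the player to move wins (W) vs loses (L):
i:   0  1  2  3  4  5  6  7  8  9 10 11 12 13 14 15 16 17 18 19
     W  L  W  L  W  W  W  W  W  L  W  L  W  W  W  W  W  L  W  L
Position 19 is L, so the second player wins.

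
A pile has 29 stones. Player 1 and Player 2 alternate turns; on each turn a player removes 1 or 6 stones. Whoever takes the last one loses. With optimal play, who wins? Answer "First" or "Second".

i:   0  1  2  3  4  5  6  7  8  9 10 11 12 13 14 15 16 17 18 19 20 21 22 23 24 25 26 27 28 29
     W  L  W  L  W  L  W  W  L  W  L  W  L  W  W  L  W  L  W  L  W  W  L  W  L  W  L  W  W  L
Position 29 is L, so the second player wins.

Second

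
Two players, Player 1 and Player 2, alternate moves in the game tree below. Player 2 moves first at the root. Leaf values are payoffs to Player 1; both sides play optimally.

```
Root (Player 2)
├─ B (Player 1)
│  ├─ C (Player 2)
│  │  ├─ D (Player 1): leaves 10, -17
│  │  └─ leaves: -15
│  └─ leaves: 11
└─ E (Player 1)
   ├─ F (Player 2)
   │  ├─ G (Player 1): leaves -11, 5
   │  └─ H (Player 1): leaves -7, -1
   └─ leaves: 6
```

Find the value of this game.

D (Player 1): max(10, -17) = 10
C (Player 2): min(10, -15) = -15
B (Player 1): max(-15, 11) = 11
G (Player 1): max(-11, 5) = 5
H (Player 1): max(-7, -1) = -1
F (Player 2): min(5, -1) = -1
E (Player 1): max(-1, 6) = 6
Root (Player 2): min(11, 6) = 6

6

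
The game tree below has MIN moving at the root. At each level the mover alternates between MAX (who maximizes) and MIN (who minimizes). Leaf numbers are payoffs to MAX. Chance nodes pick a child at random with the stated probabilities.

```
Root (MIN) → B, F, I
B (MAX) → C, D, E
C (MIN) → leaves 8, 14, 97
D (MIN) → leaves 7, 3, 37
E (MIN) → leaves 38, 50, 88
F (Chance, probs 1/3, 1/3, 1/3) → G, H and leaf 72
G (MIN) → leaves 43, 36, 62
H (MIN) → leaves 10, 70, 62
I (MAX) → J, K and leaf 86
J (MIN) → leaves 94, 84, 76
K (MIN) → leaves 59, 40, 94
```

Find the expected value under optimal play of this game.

C (MIN): min(8, 14, 97) = 8
D (MIN): min(7, 3, 37) = 3
E (MIN): min(38, 50, 88) = 38
B (MAX): max(8, 3, 38) = 38
G (MIN): min(43, 36, 62) = 36
H (MIN): min(10, 70, 62) = 10
F (Chance): 1/3·36 + 1/3·10 + 1/3·72 = 39.33
J (MIN): min(94, 84, 76) = 76
K (MIN): min(59, 40, 94) = 40
I (MAX): max(76, 40, 86) = 86
Root (MIN): min(38, 39.33, 86) = 38

38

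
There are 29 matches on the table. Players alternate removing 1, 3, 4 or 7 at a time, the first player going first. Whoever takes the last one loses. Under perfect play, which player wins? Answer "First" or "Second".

First

Positions where the player to move wins (W) vs loses (L):
i:   0  1  2  3  4  5  6  7  8  9 10 11 12 13 14 15 16 17 18 19 20 21 22 23 24 25 26 27 28 29
     W  L  W  L  W  W  W  W  W  L  W  L  W  W  W  W  W  L  W  L  W  W  W  W  W  L  W  L  W  W
Position 29 is W, so the first player wins.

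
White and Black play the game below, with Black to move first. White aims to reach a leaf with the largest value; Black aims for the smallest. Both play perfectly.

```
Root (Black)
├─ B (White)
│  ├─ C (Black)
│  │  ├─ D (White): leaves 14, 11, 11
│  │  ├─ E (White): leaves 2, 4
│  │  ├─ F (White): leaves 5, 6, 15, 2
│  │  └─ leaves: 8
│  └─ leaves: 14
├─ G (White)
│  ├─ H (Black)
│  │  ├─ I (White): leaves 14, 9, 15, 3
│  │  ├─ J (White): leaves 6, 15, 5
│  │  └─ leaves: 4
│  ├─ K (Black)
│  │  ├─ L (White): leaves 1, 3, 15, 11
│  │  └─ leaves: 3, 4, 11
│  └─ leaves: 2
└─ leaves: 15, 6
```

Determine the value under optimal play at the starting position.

4

D (White): max(14, 11, 11) = 14
E (White): max(2, 4) = 4
F (White): max(5, 6, 15, 2) = 15
C (Black): min(14, 4, 15, 8) = 4
B (White): max(4, 14) = 14
I (White): max(14, 9, 15, 3) = 15
J (White): max(6, 15, 5) = 15
H (Black): min(15, 15, 4) = 4
L (White): max(1, 3, 15, 11) = 15
K (Black): min(15, 3, 4, 11) = 3
G (White): max(4, 3, 2) = 4
Root (Black): min(14, 4, 15, 6) = 4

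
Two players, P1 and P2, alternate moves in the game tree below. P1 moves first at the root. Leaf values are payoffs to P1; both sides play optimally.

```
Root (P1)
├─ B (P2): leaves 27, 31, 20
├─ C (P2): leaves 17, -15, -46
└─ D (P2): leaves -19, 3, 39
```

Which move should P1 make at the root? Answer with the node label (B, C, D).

B

B (P2): min(27, 31, 20) = 20
C (P2): min(17, -15, -46) = -46
D (P2): min(-19, 3, 39) = -19
Root (P1): max(20, -46, -19) = 20
P1 picks the child with the highest value: B (value 20).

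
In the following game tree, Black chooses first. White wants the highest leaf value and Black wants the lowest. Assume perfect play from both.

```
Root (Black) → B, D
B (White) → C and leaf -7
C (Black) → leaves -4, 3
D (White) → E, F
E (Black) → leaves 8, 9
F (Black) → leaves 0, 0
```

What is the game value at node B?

C: min(-4, 3) = -4
B: max(-4, -7) = -4

-4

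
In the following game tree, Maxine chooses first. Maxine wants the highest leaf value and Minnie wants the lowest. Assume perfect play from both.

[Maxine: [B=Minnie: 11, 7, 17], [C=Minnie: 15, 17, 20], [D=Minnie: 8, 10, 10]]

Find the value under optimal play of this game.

B (Minnie): min(11, 7, 17) = 7
C (Minnie): min(15, 17, 20) = 15
D (Minnie): min(8, 10, 10) = 8
Root (Maxine): max(7, 15, 8) = 15

15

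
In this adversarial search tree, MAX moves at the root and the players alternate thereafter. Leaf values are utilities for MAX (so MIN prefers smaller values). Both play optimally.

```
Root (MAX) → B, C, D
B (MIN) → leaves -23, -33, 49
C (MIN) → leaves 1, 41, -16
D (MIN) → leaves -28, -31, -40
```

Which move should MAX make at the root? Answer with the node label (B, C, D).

C

B (MIN): min(-23, -33, 49) = -33
C (MIN): min(1, 41, -16) = -16
D (MIN): min(-28, -31, -40) = -40
Root (MAX): max(-33, -16, -40) = -16
MAX picks the child with the highest value: C (value -16).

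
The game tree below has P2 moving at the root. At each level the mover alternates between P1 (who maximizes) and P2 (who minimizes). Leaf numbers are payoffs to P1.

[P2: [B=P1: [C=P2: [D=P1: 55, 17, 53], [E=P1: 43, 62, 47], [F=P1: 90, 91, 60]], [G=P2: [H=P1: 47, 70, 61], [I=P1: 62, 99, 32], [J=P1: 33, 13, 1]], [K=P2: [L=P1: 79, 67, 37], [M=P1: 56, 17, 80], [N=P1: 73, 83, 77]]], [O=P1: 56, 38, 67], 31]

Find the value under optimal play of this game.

D (P1): max(55, 17, 53) = 55
E (P1): max(43, 62, 47) = 62
F (P1): max(90, 91, 60) = 91
C (P2): min(55, 62, 91) = 55
H (P1): max(47, 70, 61) = 70
I (P1): max(62, 99, 32) = 99
J (P1): max(33, 13, 1) = 33
G (P2): min(70, 99, 33) = 33
L (P1): max(79, 67, 37) = 79
M (P1): max(56, 17, 80) = 80
N (P1): max(73, 83, 77) = 83
K (P2): min(79, 80, 83) = 79
B (P1): max(55, 33, 79) = 79
O (P1): max(56, 38, 67) = 67
Root (P2): min(79, 67, 31) = 31

31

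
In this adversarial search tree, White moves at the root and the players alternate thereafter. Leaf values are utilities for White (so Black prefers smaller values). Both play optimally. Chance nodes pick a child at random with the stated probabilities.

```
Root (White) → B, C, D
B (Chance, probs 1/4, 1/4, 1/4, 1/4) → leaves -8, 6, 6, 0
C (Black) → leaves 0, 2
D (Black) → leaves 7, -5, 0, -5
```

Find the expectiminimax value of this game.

1

B (Chance): 1/4·-8 + 1/4·6 + 1/4·6 + 1/4·0 = 1
C (Black): min(0, 2) = 0
D (Black): min(7, -5, 0, -5) = -5
Root (White): max(1, 0, -5) = 1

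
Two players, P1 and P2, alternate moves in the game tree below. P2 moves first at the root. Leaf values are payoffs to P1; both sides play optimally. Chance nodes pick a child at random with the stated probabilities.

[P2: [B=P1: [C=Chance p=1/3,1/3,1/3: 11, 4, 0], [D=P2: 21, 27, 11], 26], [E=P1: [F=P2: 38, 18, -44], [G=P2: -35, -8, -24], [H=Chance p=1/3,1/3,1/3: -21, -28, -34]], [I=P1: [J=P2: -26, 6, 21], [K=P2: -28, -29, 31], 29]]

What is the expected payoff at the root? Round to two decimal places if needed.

C (Chance): 1/3·11 + 1/3·4 + 1/3·0 = 5
D (P2): min(21, 27, 11) = 11
B (P1): max(5, 11, 26) = 26
F (P2): min(38, 18, -44) = -44
G (P2): min(-35, -8, -24) = -35
H (Chance): 1/3·-21 + 1/3·-28 + 1/3·-34 = -27.67
E (P1): max(-44, -35, -27.67) = -27.67
J (P2): min(-26, 6, 21) = -26
K (P2): min(-28, -29, 31) = -29
I (P1): max(-26, -29, 29) = 29
Root (P2): min(26, -27.67, 29) = -27.67

-27.67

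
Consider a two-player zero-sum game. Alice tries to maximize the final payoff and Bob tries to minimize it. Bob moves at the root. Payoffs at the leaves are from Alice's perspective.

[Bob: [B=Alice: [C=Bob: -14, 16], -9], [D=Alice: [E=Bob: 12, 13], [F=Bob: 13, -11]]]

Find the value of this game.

-9

C (Bob): min(-14, 16) = -14
B (Alice): max(-14, -9) = -9
E (Bob): min(12, 13) = 12
F (Bob): min(13, -11) = -11
D (Alice): max(12, -11) = 12
Root (Bob): min(-9, 12) = -9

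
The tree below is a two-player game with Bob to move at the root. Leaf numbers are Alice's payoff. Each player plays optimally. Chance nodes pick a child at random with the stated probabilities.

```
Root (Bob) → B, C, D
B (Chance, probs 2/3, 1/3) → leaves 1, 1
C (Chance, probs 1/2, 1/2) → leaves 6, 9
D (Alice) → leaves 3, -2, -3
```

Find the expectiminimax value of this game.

1

B (Chance): 2/3·1 + 1/3·1 = 1
C (Chance): 1/2·6 + 1/2·9 = 7.5
D (Alice): max(3, -2, -3) = 3
Root (Bob): min(1, 7.5, 3) = 1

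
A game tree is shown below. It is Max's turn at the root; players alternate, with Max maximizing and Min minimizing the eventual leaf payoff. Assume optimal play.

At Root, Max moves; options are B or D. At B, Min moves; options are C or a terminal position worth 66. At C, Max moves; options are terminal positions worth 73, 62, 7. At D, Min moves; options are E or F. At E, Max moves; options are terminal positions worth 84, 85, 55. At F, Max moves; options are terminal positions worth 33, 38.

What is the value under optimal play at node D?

38

E: max(84, 85, 55) = 85
F: max(33, 38) = 38
D: min(85, 38) = 38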